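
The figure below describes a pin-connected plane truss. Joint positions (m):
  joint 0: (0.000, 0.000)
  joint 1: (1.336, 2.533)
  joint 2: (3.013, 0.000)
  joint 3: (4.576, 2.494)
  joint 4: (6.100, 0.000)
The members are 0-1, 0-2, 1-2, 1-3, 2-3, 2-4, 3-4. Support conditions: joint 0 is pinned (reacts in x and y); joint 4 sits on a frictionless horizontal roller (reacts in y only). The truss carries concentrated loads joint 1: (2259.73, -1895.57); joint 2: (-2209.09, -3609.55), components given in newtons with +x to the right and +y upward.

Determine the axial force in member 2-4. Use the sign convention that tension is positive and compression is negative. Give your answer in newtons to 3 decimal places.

1916.540

N=5 nodes, M=7 members, R=3 reactions → 2N=10, M+R=10
member 0 (0-1): L=2.8637, (cx,cy)=(0.4665,0.8845)
member 1 (0-2): L=3.0130, (cx,cy)=(1.0000,0.0000)
member 2 (1-2): L=3.0378, (cx,cy)=(0.5520,-0.8338)
member 3 (1-3): L=3.2402, (cx,cy)=(0.9999,-0.0120)
member 4 (2-3): L=2.9433, (cx,cy)=(0.5310,0.8473)
member 5 (2-4): L=3.0870, (cx,cy)=(1.0000,0.0000)
member 6 (3-4): L=2.9228, (cx,cy)=(0.5214,-0.8533)
solve A·x = −loads:
  F[0-1] = -2678.0224 N (compression)
  F[0-2] = +1300.0001 N (tension)
  F[1-2] = +623.0899 N (tension)
  F[1-3] = -3853.3389 N (compression)
  F[2-3] = +3646.6759 N (tension)
  F[2-4] = +1916.5403 N (tension)
  F[3-4] = -3675.6008 N (compression)
  Rx@0 = -50.6400 N
  Ry@0 = +2368.7345 N
  Ry@4 = +3136.3855 N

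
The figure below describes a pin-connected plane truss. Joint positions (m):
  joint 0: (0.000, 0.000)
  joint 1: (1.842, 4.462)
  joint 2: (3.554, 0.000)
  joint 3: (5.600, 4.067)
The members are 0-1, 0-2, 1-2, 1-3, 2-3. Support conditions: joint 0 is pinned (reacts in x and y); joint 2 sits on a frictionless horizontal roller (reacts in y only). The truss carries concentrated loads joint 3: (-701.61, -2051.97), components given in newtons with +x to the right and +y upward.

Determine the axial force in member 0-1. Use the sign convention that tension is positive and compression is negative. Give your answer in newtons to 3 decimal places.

409.391

N=4 nodes, M=5 members, R=3 reactions → 2N=8, M+R=8
member 0 (0-1): L=4.8273, (cx,cy)=(0.3816,0.9243)
member 1 (0-2): L=3.5540, (cx,cy)=(1.0000,0.0000)
member 2 (1-2): L=4.7792, (cx,cy)=(0.3582,-0.9336)
member 3 (1-3): L=3.7787, (cx,cy)=(0.9945,-0.1045)
member 4 (2-3): L=4.5526, (cx,cy)=(0.4494,0.8933)
solve A·x = −loads:
  F[0-1] = +409.3906 N (tension)
  F[0-2] = -857.8266 N (compression)
  F[1-2] = -440.6703 N (compression)
  F[1-3] = +315.8044 N (tension)
  F[2-3] = -2260.0455 N (compression)
  Rx@0 = +701.6100 N
  Ry@0 = -378.4138 N
  Ry@2 = +2430.3838 N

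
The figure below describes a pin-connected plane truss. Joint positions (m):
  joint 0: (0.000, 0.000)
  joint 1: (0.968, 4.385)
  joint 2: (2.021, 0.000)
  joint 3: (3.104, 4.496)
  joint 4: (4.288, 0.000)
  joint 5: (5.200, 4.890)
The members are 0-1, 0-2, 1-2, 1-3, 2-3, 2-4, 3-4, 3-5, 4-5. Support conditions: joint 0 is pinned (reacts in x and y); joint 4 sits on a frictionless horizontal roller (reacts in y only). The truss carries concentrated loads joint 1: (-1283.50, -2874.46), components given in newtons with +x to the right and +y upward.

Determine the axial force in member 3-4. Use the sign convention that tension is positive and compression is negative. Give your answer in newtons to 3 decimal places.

686.262

N=6 nodes, M=9 members, R=3 reactions → 2N=12, M+R=12
member 0 (0-1): L=4.4906, (cx,cy)=(0.2156,0.9765)
member 1 (0-2): L=2.0210, (cx,cy)=(1.0000,0.0000)
member 2 (1-2): L=4.5097, (cx,cy)=(0.2335,-0.9724)
member 3 (1-3): L=2.1389, (cx,cy)=(0.9987,0.0519)
member 4 (2-3): L=4.6246, (cx,cy)=(0.2342,0.9722)
member 5 (2-4): L=2.2670, (cx,cy)=(1.0000,0.0000)
member 6 (3-4): L=4.6493, (cx,cy)=(0.2547,-0.9670)
member 7 (3-5): L=2.1327, (cx,cy)=(0.9828,0.1847)
member 8 (4-5): L=4.9743, (cx,cy)=(0.1833,0.9830)
solve A·x = −loads:
  F[0-1] = -3623.2790 N (compression)
  F[0-2] = -502.4563 N (compression)
  F[1-2] = +700.6122 N (tension)
  F[1-3] = +339.3214 N (tension)
  F[2-3] = -700.7308 N (compression)
  F[2-4] = -174.7653 N (compression)
  F[3-4] = +686.2619 N (tension)
  F[3-5] = -0.0000 N (compression)
  F[4-5] = -0.0000 N (compression)
  Rx@0 = +1283.5000 N
  Ry@0 = +3538.0958 N
  Ry@4 = -663.6358 N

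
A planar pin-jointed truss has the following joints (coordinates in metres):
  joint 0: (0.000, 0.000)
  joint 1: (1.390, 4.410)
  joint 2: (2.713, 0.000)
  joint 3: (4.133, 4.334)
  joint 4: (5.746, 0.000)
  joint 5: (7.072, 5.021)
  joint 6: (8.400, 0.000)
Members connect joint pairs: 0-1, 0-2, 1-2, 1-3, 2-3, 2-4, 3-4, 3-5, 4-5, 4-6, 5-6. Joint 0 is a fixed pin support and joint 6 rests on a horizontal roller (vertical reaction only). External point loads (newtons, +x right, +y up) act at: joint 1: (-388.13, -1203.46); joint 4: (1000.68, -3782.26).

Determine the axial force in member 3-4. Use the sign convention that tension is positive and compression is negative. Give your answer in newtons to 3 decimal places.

N=7 nodes, M=11 members, R=3 reactions → 2N=14, M+R=14
member 0 (0-1): L=4.6239, (cx,cy)=(0.3006,0.9537)
member 1 (0-2): L=2.7130, (cx,cy)=(1.0000,0.0000)
member 2 (1-2): L=4.6042, (cx,cy)=(0.2873,-0.9578)
member 3 (1-3): L=2.7441, (cx,cy)=(0.9996,-0.0277)
member 4 (2-3): L=4.5607, (cx,cy)=(0.3114,0.9503)
member 5 (2-4): L=3.0330, (cx,cy)=(1.0000,0.0000)
member 6 (3-4): L=4.6244, (cx,cy)=(0.3488,-0.9372)
member 7 (3-5): L=3.0182, (cx,cy)=(0.9738,0.2276)
member 8 (4-5): L=5.1931, (cx,cy)=(0.2553,0.9669)
member 9 (4-6): L=2.6540, (cx,cy)=(1.0000,0.0000)
member 10 (5-6): L=5.1937, (cx,cy)=(0.2557,-0.9668)
solve A·x = −loads:
  F[0-1] = -2519.6420 N (compression)
  F[0-2] = +1369.9892 N (tension)
  F[1-2] = +1273.7295 N (tension)
  F[1-3] = -735.5948 N (compression)
  F[2-3] = -1283.8262 N (compression)
  F[2-4] = +2135.7195 N (tension)
  F[3-4] = +917.1412 N (tension)
  F[3-5] = -1494.1590 N (compression)
  F[4-5] = +3022.9211 N (tension)
  F[4-6] = +683.0754 N (tension)
  F[5-6] = -2671.4278 N (compression)
  Rx@0 = -612.5500 N
  Ry@0 = +2403.0983 N
  Ry@6 = +2582.6217 N

917.141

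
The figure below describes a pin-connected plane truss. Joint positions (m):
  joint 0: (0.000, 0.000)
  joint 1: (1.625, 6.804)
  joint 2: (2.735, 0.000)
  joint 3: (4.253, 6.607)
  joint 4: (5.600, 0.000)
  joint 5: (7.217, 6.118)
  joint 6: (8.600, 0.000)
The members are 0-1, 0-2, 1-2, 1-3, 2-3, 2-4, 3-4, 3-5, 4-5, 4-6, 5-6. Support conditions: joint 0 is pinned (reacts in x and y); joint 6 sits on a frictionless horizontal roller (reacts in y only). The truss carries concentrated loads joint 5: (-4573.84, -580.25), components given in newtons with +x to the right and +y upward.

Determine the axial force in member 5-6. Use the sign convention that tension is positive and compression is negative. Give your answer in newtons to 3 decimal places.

2836.684

N=7 nodes, M=11 members, R=3 reactions → 2N=14, M+R=14
member 0 (0-1): L=6.9954, (cx,cy)=(0.2323,0.9726)
member 1 (0-2): L=2.7350, (cx,cy)=(1.0000,0.0000)
member 2 (1-2): L=6.8939, (cx,cy)=(0.1610,-0.9870)
member 3 (1-3): L=2.6354, (cx,cy)=(0.9972,-0.0748)
member 4 (2-3): L=6.7791, (cx,cy)=(0.2239,0.9746)
member 5 (2-4): L=2.8650, (cx,cy)=(1.0000,0.0000)
member 6 (3-4): L=6.7429, (cx,cy)=(0.1998,-0.9798)
member 7 (3-5): L=3.0041, (cx,cy)=(0.9867,-0.1628)
member 8 (4-5): L=6.3281, (cx,cy)=(0.2555,0.9668)
member 9 (4-6): L=3.0000, (cx,cy)=(1.0000,0.0000)
member 10 (5-6): L=6.2724, (cx,cy)=(0.2205,-0.9754)
solve A·x = −loads:
  F[0-1] = -3441.2566 N (compression)
  F[0-2] = -3774.4468 N (compression)
  F[1-2] = +3494.8245 N (tension)
  F[1-3] = -1365.9193 N (compression)
  F[2-3] = -3539.0944 N (compression)
  F[2-4] = -2419.2608 N (compression)
  F[3-4] = +3910.2708 N (tension)
  F[3-5] = -2975.4001 N (compression)
  F[4-5] = -3963.0198 N (compression)
  F[4-6] = -625.4629 N (compression)
  F[5-6] = +2836.6843 N (tension)
  Rx@0 = +4573.8400 N
  Ry@0 = +3347.1208 N
  Ry@6 = -2766.8708 N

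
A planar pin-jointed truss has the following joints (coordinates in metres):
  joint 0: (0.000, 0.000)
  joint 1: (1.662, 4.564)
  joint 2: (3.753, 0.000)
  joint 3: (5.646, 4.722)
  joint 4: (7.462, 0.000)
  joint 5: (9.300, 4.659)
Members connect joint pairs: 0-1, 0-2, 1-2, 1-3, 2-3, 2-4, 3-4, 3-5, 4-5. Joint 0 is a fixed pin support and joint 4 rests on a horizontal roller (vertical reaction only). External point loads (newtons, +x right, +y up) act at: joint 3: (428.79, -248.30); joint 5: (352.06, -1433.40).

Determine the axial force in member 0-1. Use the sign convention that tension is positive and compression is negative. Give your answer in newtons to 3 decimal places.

N=6 nodes, M=9 members, R=3 reactions → 2N=12, M+R=12
member 0 (0-1): L=4.8572, (cx,cy)=(0.3422,0.9396)
member 1 (0-2): L=3.7530, (cx,cy)=(1.0000,0.0000)
member 2 (1-2): L=5.0202, (cx,cy)=(0.4165,-0.9091)
member 3 (1-3): L=3.9871, (cx,cy)=(0.9992,0.0396)
member 4 (2-3): L=5.0873, (cx,cy)=(0.3721,0.9282)
member 5 (2-4): L=3.7090, (cx,cy)=(1.0000,0.0000)
member 6 (3-4): L=5.0592, (cx,cy)=(0.3590,-0.9334)
member 7 (3-5): L=3.6545, (cx,cy)=(0.9999,-0.0172)
member 8 (4-5): L=5.0084, (cx,cy)=(0.3670,0.9302)
solve A·x = −loads:
  F[0-1] = +834.1454 N (tension)
  F[0-2] = +495.4281 N (tension)
  F[1-2] = -834.5246 N (compression)
  F[1-3] = +633.5136 N (tension)
  F[2-3] = +817.3843 N (tension)
  F[2-4] = -156.3166 N (compression)
  F[3-4] = -1122.6231 N (compression)
  F[3-5] = +911.4805 N (tension)
  F[4-5] = -1524.0199 N (compression)
  Rx@0 = -780.8500 N
  Ry@0 = -783.7939 N
  Ry@4 = +2465.4939 N

834.145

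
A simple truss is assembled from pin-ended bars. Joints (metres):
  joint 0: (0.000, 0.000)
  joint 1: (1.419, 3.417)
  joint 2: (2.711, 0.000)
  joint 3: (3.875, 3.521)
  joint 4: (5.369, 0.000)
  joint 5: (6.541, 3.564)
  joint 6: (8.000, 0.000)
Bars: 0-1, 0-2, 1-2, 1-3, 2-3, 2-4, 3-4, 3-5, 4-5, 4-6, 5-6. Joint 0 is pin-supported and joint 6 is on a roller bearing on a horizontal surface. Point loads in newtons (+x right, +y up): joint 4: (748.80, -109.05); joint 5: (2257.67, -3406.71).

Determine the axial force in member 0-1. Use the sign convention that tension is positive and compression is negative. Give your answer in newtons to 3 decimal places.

377.496

N=7 nodes, M=11 members, R=3 reactions → 2N=14, M+R=14
member 0 (0-1): L=3.6999, (cx,cy)=(0.3835,0.9235)
member 1 (0-2): L=2.7110, (cx,cy)=(1.0000,0.0000)
member 2 (1-2): L=3.6531, (cx,cy)=(0.3537,-0.9354)
member 3 (1-3): L=2.4582, (cx,cy)=(0.9991,0.0423)
member 4 (2-3): L=3.7084, (cx,cy)=(0.3139,0.9495)
member 5 (2-4): L=2.6580, (cx,cy)=(1.0000,0.0000)
member 6 (3-4): L=3.8248, (cx,cy)=(0.3906,-0.9206)
member 7 (3-5): L=2.6663, (cx,cy)=(0.9999,0.0161)
member 8 (4-5): L=3.7518, (cx,cy)=(0.3124,0.9500)
member 9 (4-6): L=2.6310, (cx,cy)=(1.0000,0.0000)
member 10 (5-6): L=3.8511, (cx,cy)=(0.3789,-0.9255)
solve A·x = −loads:
  F[0-1] = +377.4958 N (tension)
  F[0-2] = +2861.6924 N (tension)
  F[1-2] = -360.3938 N (compression)
  F[1-3] = +272.4828 N (tension)
  F[2-3] = +355.0445 N (tension)
  F[2-4] = +2622.7895 N (tension)
  F[3-4] = -369.4640 N (compression)
  F[3-5] = +528.0631 N (tension)
  F[4-5] = +472.8260 N (tension)
  F[4-6] = +1581.9709 N (tension)
  F[5-6] = -4175.6601 N (compression)
  Rx@0 = -3006.4700 N
  Ry@0 = -348.6294 N
  Ry@6 = +3864.3894 N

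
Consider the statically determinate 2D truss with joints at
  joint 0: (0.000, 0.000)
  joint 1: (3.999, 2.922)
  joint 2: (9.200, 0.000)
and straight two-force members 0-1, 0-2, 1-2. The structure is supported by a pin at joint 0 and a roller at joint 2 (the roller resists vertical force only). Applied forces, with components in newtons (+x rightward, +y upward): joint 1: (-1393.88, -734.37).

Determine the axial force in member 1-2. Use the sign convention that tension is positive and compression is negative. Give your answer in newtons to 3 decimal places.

N=3 nodes, M=3 members, R=3 reactions → 2N=6, M+R=6
member 0 (0-1): L=4.9528, (cx,cy)=(0.8074,0.5900)
member 1 (0-2): L=9.2000, (cx,cy)=(1.0000,0.0000)
member 2 (1-2): L=5.9656, (cx,cy)=(0.8718,-0.4898)
solve A·x = −loads:
  F[0-1] = -1454.0831 N (compression)
  F[0-2] = -219.8178 N (compression)
  F[1-2] = +252.1336 N (tension)
  Rx@0 = +1393.8800 N
  Ry@0 = +857.8669 N
  Ry@2 = -123.4969 N

252.134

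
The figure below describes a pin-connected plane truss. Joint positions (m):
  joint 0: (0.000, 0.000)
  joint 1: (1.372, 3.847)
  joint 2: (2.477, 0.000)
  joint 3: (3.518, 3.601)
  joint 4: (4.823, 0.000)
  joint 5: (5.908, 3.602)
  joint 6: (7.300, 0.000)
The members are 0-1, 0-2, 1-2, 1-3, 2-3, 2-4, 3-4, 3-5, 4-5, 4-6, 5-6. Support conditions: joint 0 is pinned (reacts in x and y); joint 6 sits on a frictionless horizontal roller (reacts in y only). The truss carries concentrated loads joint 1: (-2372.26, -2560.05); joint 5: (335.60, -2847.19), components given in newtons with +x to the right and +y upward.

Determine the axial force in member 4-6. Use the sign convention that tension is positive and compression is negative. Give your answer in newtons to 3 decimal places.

657.304

N=7 nodes, M=11 members, R=3 reactions → 2N=14, M+R=14
member 0 (0-1): L=4.0843, (cx,cy)=(0.3359,0.9419)
member 1 (0-2): L=2.4770, (cx,cy)=(1.0000,0.0000)
member 2 (1-2): L=4.0026, (cx,cy)=(0.2761,-0.9611)
member 3 (1-3): L=2.1601, (cx,cy)=(0.9935,-0.1139)
member 4 (2-3): L=3.7485, (cx,cy)=(0.2777,0.9607)
member 5 (2-4): L=2.3460, (cx,cy)=(1.0000,0.0000)
member 6 (3-4): L=3.8302, (cx,cy)=(0.3407,-0.9402)
member 7 (3-5): L=2.3900, (cx,cy)=(1.0000,0.0004)
member 8 (4-5): L=3.7619, (cx,cy)=(0.2884,0.9575)
member 9 (4-6): L=2.4770, (cx,cy)=(1.0000,0.0000)
member 10 (5-6): L=3.8616, (cx,cy)=(0.3605,-0.9328)
solve A·x = −loads:
  F[0-1] = -3935.0316 N (compression)
  F[0-2] = -714.8137 N (compression)
  F[1-2] = +1103.7363 N (tension)
  F[1-3] = +750.5845 N (tension)
  F[2-3] = -1104.2796 N (compression)
  F[2-4] = -103.4263 N (compression)
  F[3-4] = +1219.2865 N (tension)
  F[3-5] = +23.5963 N (tension)
  F[4-5] = -1197.2091 N (compression)
  F[4-6] = +657.3037 N (tension)
  F[5-6] = -1823.4580 N (compression)
  Rx@0 = +2036.6600 N
  Ry@0 = +3706.3723 N
  Ry@6 = +1700.8677 N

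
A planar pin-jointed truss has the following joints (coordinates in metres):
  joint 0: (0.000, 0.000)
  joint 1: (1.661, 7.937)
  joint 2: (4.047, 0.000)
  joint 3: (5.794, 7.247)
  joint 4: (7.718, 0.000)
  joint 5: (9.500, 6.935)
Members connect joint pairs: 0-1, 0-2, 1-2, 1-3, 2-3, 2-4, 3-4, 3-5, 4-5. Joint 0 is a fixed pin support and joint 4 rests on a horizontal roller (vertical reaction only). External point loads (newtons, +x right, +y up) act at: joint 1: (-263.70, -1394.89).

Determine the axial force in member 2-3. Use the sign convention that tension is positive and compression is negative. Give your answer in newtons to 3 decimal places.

27.418

N=6 nodes, M=9 members, R=3 reactions → 2N=12, M+R=12
member 0 (0-1): L=8.1089, (cx,cy)=(0.2048,0.9788)
member 1 (0-2): L=4.0470, (cx,cy)=(1.0000,0.0000)
member 2 (1-2): L=8.2879, (cx,cy)=(0.2879,-0.9577)
member 3 (1-3): L=4.1902, (cx,cy)=(0.9863,-0.1647)
member 4 (2-3): L=7.4546, (cx,cy)=(0.2344,0.9722)
member 5 (2-4): L=3.6710, (cx,cy)=(1.0000,0.0000)
member 6 (3-4): L=7.4981, (cx,cy)=(0.2566,-0.9665)
member 7 (3-5): L=3.7191, (cx,cy)=(0.9965,-0.0839)
member 8 (4-5): L=7.1603, (cx,cy)=(0.2489,0.9685)
solve A·x = −loads:
  F[0-1] = -1395.4655 N (compression)
  F[0-2] = +22.1411 N (tension)
  F[1-2] = -27.8331 N (compression)
  F[1-3] = -14.3238 N (compression)
  F[2-3] = +27.4182 N (tension)
  F[2-4] = +7.7027 N (tension)
  F[3-4] = -30.0185 N (compression)
  F[3-5] = -0.0000 N (tension)
  F[4-5] = +0.0000 N (tension)
  Rx@0 = +263.7000 N
  Ry@0 = +1365.8766 N
  Ry@4 = +29.0134 N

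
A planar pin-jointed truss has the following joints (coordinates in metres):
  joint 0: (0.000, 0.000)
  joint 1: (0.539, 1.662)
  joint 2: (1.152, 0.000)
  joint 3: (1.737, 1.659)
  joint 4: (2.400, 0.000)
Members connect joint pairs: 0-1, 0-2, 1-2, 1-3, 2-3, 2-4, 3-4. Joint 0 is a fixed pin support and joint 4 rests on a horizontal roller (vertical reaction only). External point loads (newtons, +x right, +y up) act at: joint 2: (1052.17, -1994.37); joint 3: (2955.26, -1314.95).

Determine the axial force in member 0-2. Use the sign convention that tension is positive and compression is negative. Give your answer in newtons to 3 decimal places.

3799.063

N=5 nodes, M=7 members, R=3 reactions → 2N=10, M+R=10
member 0 (0-1): L=1.7472, (cx,cy)=(0.3085,0.9512)
member 1 (0-2): L=1.1520, (cx,cy)=(1.0000,0.0000)
member 2 (1-2): L=1.7714, (cx,cy)=(0.3460,-0.9382)
member 3 (1-3): L=1.1980, (cx,cy)=(1.0000,-0.0025)
member 4 (2-3): L=1.7591, (cx,cy)=(0.3326,0.9431)
member 5 (2-4): L=1.2480, (cx,cy)=(1.0000,0.0000)
member 6 (3-4): L=1.7866, (cx,cy)=(0.3711,-0.9286)
solve A·x = −loads:
  F[0-1] = +675.4391 N (tension)
  F[0-2] = +3799.0633 N (tension)
  F[1-2] = -685.9947 N (compression)
  F[1-3] = +445.7534 N (tension)
  F[2-3] = +2797.1849 N (tension)
  F[2-4] = +1579.2972 N (tension)
  F[3-4] = -4255.7056 N (compression)
  Rx@0 = -4007.4300 N
  Ry@0 = -642.4961 N
  Ry@4 = +3951.8161 N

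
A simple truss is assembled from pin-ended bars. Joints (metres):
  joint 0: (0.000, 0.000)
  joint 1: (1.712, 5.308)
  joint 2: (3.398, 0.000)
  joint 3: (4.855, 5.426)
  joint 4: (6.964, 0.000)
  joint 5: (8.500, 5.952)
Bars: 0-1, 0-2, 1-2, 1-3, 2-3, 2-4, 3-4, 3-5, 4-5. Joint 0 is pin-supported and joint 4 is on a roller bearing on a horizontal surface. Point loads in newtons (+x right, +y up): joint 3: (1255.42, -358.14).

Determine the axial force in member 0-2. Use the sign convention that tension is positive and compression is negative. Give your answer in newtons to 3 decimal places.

974.914

N=6 nodes, M=9 members, R=3 reactions → 2N=12, M+R=12
member 0 (0-1): L=5.5773, (cx,cy)=(0.3070,0.9517)
member 1 (0-2): L=3.3980, (cx,cy)=(1.0000,0.0000)
member 2 (1-2): L=5.5693, (cx,cy)=(0.3027,-0.9531)
member 3 (1-3): L=3.1452, (cx,cy)=(0.9993,0.0375)
member 4 (2-3): L=5.6182, (cx,cy)=(0.2593,0.9658)
member 5 (2-4): L=3.5660, (cx,cy)=(1.0000,0.0000)
member 6 (3-4): L=5.8215, (cx,cy)=(0.3623,-0.9321)
member 7 (3-5): L=3.6828, (cx,cy)=(0.9897,0.1428)
member 8 (4-5): L=6.1470, (cx,cy)=(0.2499,0.9683)
solve A·x = −loads:
  F[0-1] = +913.8173 N (tension)
  F[0-2] = +974.9139 N (tension)
  F[1-2] = -890.8454 N (compression)
  F[1-3] = +550.5788 N (tension)
  F[2-3] = +879.1209 N (tension)
  F[2-4] = +477.2419 N (tension)
  F[3-4] = -1317.3273 N (compression)
  F[3-5] = -0.0000 N (compression)
  F[4-5] = +0.0000 N (tension)
  Rx@0 = -1255.4200 N
  Ry@0 = -869.7001 N
  Ry@4 = +1227.8401 N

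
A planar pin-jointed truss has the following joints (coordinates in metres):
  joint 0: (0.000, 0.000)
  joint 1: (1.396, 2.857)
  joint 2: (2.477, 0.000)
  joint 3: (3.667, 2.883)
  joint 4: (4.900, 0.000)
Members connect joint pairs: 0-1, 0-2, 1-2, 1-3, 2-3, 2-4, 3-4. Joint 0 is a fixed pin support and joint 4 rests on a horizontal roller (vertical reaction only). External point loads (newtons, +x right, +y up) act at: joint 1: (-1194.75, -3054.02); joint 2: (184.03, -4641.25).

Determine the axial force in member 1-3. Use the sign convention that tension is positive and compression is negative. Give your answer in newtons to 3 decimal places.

-2127.836

N=5 nodes, M=7 members, R=3 reactions → 2N=10, M+R=10
member 0 (0-1): L=3.1798, (cx,cy)=(0.4390,0.8985)
member 1 (0-2): L=2.4770, (cx,cy)=(1.0000,0.0000)
member 2 (1-2): L=3.0547, (cx,cy)=(0.3539,-0.9353)
member 3 (1-3): L=2.2711, (cx,cy)=(0.9999,0.0114)
member 4 (2-3): L=3.1189, (cx,cy)=(0.3815,0.9244)
member 5 (2-4): L=2.4230, (cx,cy)=(1.0000,0.0000)
member 6 (3-4): L=3.1356, (cx,cy)=(0.3932,-0.9194)
solve A·x = −loads:
  F[0-1] = -5760.4065 N (compression)
  F[0-2] = +1518.2042 N (tension)
  F[1-2] = +2242.3222 N (tension)
  F[1-3] = -2127.8364 N (compression)
  F[2-3] = +2752.2299 N (tension)
  F[2-4] = +1077.6116 N (tension)
  F[3-4] = -2740.4358 N (compression)
  Rx@0 = +1010.7200 N
  Ry@0 = +5175.5991 N
  Ry@4 = +2519.6709 N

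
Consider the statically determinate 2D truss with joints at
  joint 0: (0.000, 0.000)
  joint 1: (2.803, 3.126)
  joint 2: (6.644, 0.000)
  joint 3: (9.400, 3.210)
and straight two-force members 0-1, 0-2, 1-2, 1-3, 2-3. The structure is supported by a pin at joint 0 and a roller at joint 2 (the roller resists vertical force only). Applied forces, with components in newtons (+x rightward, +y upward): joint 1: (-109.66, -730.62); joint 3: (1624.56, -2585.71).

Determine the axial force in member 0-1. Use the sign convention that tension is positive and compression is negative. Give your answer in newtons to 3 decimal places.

N=4 nodes, M=5 members, R=3 reactions → 2N=8, M+R=8
member 0 (0-1): L=4.1987, (cx,cy)=(0.6676,0.7445)
member 1 (0-2): L=6.6440, (cx,cy)=(1.0000,0.0000)
member 2 (1-2): L=4.9523, (cx,cy)=(0.7756,-0.6312)
member 3 (1-3): L=6.5975, (cx,cy)=(0.9999,0.0127)
member 4 (2-3): L=4.2308, (cx,cy)=(0.6514,0.7587)
solve A·x = −loads:
  F[0-1] = +1858.2272 N (tension)
  F[0-2] = +274.3566 N (tension)
  F[1-2] = -3270.8256 N (compression)
  F[1-3] = +3887.3744 N (tension)
  F[2-3] = -3473.2123 N (compression)
  Rx@0 = -1514.9000 N
  Ry@0 = -1383.4958 N
  Ry@2 = +4699.8258 N

1858.227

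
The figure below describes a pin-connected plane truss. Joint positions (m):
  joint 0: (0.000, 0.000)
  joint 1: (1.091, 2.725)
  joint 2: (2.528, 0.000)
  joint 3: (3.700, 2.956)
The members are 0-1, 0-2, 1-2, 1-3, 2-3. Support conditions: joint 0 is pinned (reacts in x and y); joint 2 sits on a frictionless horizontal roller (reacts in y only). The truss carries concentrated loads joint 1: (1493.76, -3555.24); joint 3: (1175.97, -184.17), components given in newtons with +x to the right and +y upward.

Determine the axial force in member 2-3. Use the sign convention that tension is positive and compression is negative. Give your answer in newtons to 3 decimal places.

-321.405

N=4 nodes, M=5 members, R=3 reactions → 2N=8, M+R=8
member 0 (0-1): L=2.9353, (cx,cy)=(0.3717,0.9284)
member 1 (0-2): L=2.5280, (cx,cy)=(1.0000,0.0000)
member 2 (1-2): L=3.0807, (cx,cy)=(0.4665,-0.8845)
member 3 (1-3): L=2.6192, (cx,cy)=(0.9961,0.0882)
member 4 (2-3): L=3.1799, (cx,cy)=(0.3686,0.9296)
solve A·x = −loads:
  F[0-1] = +1130.7000 N (tension)
  F[0-2] = +2249.4665 N (tension)
  F[1-2] = -5076.4275 N (compression)
  F[1-3] = +1299.4940 N (tension)
  F[2-3] = -321.4053 N (compression)
  Rx@0 = -2669.7300 N
  Ry@0 = -1049.6957 N
  Ry@2 = +4789.1057 N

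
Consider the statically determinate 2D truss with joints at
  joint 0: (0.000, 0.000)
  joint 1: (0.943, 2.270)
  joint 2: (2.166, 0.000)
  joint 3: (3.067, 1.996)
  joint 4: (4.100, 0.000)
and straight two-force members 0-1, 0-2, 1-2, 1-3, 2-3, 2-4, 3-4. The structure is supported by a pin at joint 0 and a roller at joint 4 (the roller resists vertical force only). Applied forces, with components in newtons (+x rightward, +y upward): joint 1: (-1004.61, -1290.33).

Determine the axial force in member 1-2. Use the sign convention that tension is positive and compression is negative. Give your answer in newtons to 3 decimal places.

N=5 nodes, M=7 members, R=3 reactions → 2N=10, M+R=10
member 0 (0-1): L=2.4581, (cx,cy)=(0.3836,0.9235)
member 1 (0-2): L=2.1660, (cx,cy)=(1.0000,0.0000)
member 2 (1-2): L=2.5785, (cx,cy)=(0.4743,-0.8804)
member 3 (1-3): L=2.1416, (cx,cy)=(0.9918,-0.1279)
member 4 (2-3): L=2.1899, (cx,cy)=(0.4114,0.9114)
member 5 (2-4): L=1.9340, (cx,cy)=(1.0000,0.0000)
member 6 (3-4): L=2.2475, (cx,cy)=(0.4596,-0.8881)
solve A·x = −loads:
  F[0-1] = -1678.1691 N (compression)
  F[0-2] = -360.8089 N (compression)
  F[1-2] = +259.8842 N (tension)
  F[1-3] = +239.5122 N (tension)
  F[2-3] = -251.0212 N (compression)
  F[2-4] = -134.2667 N (compression)
  F[3-4] = +292.1200 N (tension)
  Rx@0 = +1004.6100 N
  Ry@0 = +1549.7650 N
  Ry@4 = -259.4350 N

259.884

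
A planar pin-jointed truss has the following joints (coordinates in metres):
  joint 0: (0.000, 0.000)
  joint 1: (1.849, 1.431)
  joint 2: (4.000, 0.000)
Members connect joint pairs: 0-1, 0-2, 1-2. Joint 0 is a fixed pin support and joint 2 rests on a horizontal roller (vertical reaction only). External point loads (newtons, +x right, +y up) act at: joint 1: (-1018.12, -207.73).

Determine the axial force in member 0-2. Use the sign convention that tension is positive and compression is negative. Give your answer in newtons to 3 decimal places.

N=3 nodes, M=3 members, R=3 reactions → 2N=6, M+R=6
member 0 (0-1): L=2.3381, (cx,cy)=(0.7908,0.6120)
member 1 (0-2): L=4.0000, (cx,cy)=(1.0000,0.0000)
member 2 (1-2): L=2.5835, (cx,cy)=(0.8326,-0.5539)
solve A·x = −loads:
  F[0-1] = -777.6229 N (compression)
  F[0-2] = -403.1573 N (compression)
  F[1-2] = +484.2231 N (tension)
  Rx@0 = +1018.1200 N
  Ry@0 = +475.9392 N
  Ry@2 = -268.2092 N

-403.157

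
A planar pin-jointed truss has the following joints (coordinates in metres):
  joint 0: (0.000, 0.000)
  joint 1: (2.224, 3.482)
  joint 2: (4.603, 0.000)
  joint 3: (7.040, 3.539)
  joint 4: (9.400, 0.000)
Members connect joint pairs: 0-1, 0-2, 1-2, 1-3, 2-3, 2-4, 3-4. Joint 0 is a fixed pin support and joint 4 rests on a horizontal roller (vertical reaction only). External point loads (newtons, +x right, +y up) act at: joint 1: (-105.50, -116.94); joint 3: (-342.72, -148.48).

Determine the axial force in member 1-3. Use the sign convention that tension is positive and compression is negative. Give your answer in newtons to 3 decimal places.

N=5 nodes, M=7 members, R=3 reactions → 2N=10, M+R=10
member 0 (0-1): L=4.1316, (cx,cy)=(0.5383,0.8428)
member 1 (0-2): L=4.6030, (cx,cy)=(1.0000,0.0000)
member 2 (1-2): L=4.2171, (cx,cy)=(0.5641,-0.8257)
member 3 (1-3): L=4.8163, (cx,cy)=(0.9999,0.0118)
member 4 (2-3): L=4.2969, (cx,cy)=(0.5672,0.8236)
member 5 (2-4): L=4.7970, (cx,cy)=(1.0000,0.0000)
member 6 (3-4): L=4.2537, (cx,cy)=(0.5548,-0.8320)
solve A·x = −loads:
  F[0-1] = -349.6364 N (compression)
  F[0-2] = -260.0162 N (compression)
  F[1-2] = +212.3378 N (tension)
  F[1-3] = -202.5044 N (compression)
  F[2-3] = -212.8718 N (compression)
  F[2-4] = -19.4994 N (compression)
  F[3-4] = +35.1461 N (tension)
  Rx@0 = +448.2200 N
  Ry@0 = +294.6608 N
  Ry@4 = -29.2408 N

-202.504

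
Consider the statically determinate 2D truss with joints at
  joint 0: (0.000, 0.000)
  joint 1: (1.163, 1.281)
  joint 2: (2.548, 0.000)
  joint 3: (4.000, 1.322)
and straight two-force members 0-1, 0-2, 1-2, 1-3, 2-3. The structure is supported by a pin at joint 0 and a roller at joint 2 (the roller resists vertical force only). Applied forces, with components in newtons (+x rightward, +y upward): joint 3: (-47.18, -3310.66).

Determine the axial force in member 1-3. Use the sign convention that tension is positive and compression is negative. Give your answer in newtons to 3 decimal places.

N=4 nodes, M=5 members, R=3 reactions → 2N=8, M+R=8
member 0 (0-1): L=1.7302, (cx,cy)=(0.6722,0.7404)
member 1 (0-2): L=2.5480, (cx,cy)=(1.0000,0.0000)
member 2 (1-2): L=1.8866, (cx,cy)=(0.7341,-0.6790)
member 3 (1-3): L=2.8373, (cx,cy)=(0.9999,0.0145)
member 4 (2-3): L=1.9637, (cx,cy)=(0.7394,0.6732)
solve A·x = −loads:
  F[0-1] = +2515.0846 N (tension)
  F[0-2] = -1737.7786 N (compression)
  F[1-2] = -2664.8130 N (compression)
  F[1-3] = +3647.3051 N (tension)
  F[2-3] = -4995.8613 N (compression)
  Rx@0 = +47.1800 N
  Ry@0 = -1862.1297 N
  Ry@2 = +5172.7897 N

3647.305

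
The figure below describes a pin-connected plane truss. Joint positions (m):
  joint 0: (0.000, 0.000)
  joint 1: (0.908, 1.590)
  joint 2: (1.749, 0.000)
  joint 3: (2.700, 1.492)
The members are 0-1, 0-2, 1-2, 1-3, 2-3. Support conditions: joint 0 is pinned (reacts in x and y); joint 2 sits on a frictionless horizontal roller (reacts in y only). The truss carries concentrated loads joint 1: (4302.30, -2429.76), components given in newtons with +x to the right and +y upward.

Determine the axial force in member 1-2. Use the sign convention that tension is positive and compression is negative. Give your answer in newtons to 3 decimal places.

N=4 nodes, M=5 members, R=3 reactions → 2N=8, M+R=8
member 0 (0-1): L=1.8310, (cx,cy)=(0.4959,0.8684)
member 1 (0-2): L=1.7490, (cx,cy)=(1.0000,0.0000)
member 2 (1-2): L=1.7987, (cx,cy)=(0.4676,-0.8840)
member 3 (1-3): L=1.7947, (cx,cy)=(0.9985,-0.0546)
member 4 (2-3): L=1.7693, (cx,cy)=(0.5375,0.8433)
solve A·x = −loads:
  F[0-1] = +3158.5812 N (tension)
  F[0-2] = +2735.9481 N (tension)
  F[1-2] = -5851.5991 N (compression)
  F[1-3] = +0.0000 N (tension)
  F[2-3] = -0.0000 N (compression)
  Rx@0 = -4302.3000 N
  Ry@0 = -2742.8410 N
  Ry@2 = +5172.6010 N

-5851.599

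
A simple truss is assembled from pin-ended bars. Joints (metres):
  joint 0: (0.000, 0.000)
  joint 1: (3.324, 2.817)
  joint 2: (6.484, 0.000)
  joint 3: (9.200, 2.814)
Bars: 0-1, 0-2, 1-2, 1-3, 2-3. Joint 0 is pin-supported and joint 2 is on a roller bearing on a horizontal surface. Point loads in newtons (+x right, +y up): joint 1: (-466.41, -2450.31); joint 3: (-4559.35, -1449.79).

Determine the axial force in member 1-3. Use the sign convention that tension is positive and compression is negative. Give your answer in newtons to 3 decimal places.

N=4 nodes, M=5 members, R=3 reactions → 2N=8, M+R=8
member 0 (0-1): L=4.3571, (cx,cy)=(0.7629,0.6465)
member 1 (0-2): L=6.4840, (cx,cy)=(1.0000,0.0000)
member 2 (1-2): L=4.2333, (cx,cy)=(0.7465,-0.6654)
member 3 (1-3): L=5.8760, (cx,cy)=(1.0000,-0.0005)
member 4 (2-3): L=3.9109, (cx,cy)=(0.6945,0.7195)
solve A·x = −loads:
  F[0-1] = -4281.6912 N (compression)
  F[0-2] = -1759.3013 N (compression)
  F[1-2] = +480.1951 N (tension)
  F[1-3] = -3158.4942 N (compression)
  F[2-3] = -2017.1682 N (compression)
  Rx@0 = +5025.7600 N
  Ry@0 = +2768.2353 N
  Ry@2 = +1131.8647 N

-3158.494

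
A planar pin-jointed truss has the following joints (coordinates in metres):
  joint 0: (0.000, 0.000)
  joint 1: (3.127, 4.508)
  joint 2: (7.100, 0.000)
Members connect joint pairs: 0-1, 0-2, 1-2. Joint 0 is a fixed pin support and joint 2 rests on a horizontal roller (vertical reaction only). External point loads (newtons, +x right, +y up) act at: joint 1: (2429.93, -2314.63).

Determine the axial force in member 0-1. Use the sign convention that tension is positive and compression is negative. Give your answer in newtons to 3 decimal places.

301.360

N=3 nodes, M=3 members, R=3 reactions → 2N=6, M+R=6
member 0 (0-1): L=5.4864, (cx,cy)=(0.5700,0.8217)
member 1 (0-2): L=7.1000, (cx,cy)=(1.0000,0.0000)
member 2 (1-2): L=6.0089, (cx,cy)=(0.6612,-0.7502)
solve A·x = −loads:
  F[0-1] = +301.3601 N (tension)
  F[0-2] = +2258.1672 N (tension)
  F[1-2] = -3415.3246 N (compression)
  Rx@0 = -2429.9300 N
  Ry@0 = -247.6196 N
  Ry@2 = +2562.2496 N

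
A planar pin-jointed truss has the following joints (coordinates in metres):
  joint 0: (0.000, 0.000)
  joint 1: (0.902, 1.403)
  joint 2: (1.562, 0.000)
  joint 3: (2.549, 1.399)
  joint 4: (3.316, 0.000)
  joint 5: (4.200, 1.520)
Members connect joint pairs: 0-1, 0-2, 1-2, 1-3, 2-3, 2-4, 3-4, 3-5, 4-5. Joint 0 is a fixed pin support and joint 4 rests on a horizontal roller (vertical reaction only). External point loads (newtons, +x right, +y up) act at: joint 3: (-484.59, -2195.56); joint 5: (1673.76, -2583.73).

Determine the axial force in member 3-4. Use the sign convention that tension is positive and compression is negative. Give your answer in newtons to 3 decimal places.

-3074.739

N=6 nodes, M=9 members, R=3 reactions → 2N=12, M+R=12
member 0 (0-1): L=1.6679, (cx,cy)=(0.5408,0.8412)
member 1 (0-2): L=1.5620, (cx,cy)=(1.0000,0.0000)
member 2 (1-2): L=1.5505, (cx,cy)=(0.4257,-0.9049)
member 3 (1-3): L=1.6470, (cx,cy)=(1.0000,-0.0024)
member 4 (2-3): L=1.7121, (cx,cy)=(0.5765,0.8171)
member 5 (2-4): L=1.7540, (cx,cy)=(1.0000,0.0000)
member 6 (3-4): L=1.5955, (cx,cy)=(0.4807,-0.8769)
member 7 (3-5): L=1.6554, (cx,cy)=(0.9973,0.0731)
member 8 (4-5): L=1.7584, (cx,cy)=(0.5027,0.8644)
solve A·x = −loads:
  F[0-1] = +884.1686 N (tension)
  F[0-2] = +711.0223 N (tension)
  F[1-2] = -824.1335 N (compression)
  F[1-3] = +828.9613 N (tension)
  F[2-3] = +912.6512 N (tension)
  F[2-4] = -165.9111 N (compression)
  F[3-4] = -3074.7395 N (compression)
  F[3-5] = +3326.7179 N (tension)
  F[4-5] = -3270.2041 N (compression)
  Rx@0 = -1189.1700 N
  Ry@0 = -743.7264 N
  Ry@4 = +5523.0164 N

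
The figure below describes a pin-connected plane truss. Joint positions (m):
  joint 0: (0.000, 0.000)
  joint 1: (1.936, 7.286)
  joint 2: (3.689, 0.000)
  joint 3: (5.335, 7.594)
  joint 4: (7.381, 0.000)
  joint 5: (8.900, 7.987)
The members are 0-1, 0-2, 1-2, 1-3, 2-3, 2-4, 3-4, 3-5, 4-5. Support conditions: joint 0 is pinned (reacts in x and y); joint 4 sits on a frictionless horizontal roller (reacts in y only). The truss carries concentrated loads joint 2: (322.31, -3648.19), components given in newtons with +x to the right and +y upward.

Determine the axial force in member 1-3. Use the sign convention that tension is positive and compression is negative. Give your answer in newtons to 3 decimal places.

N=6 nodes, M=9 members, R=3 reactions → 2N=12, M+R=12
member 0 (0-1): L=7.5388, (cx,cy)=(0.2568,0.9665)
member 1 (0-2): L=3.6890, (cx,cy)=(1.0000,0.0000)
member 2 (1-2): L=7.4939, (cx,cy)=(0.2339,-0.9723)
member 3 (1-3): L=3.4129, (cx,cy)=(0.9959,0.0902)
member 4 (2-3): L=7.7703, (cx,cy)=(0.2118,0.9773)
member 5 (2-4): L=3.6920, (cx,cy)=(1.0000,0.0000)
member 6 (3-4): L=7.8648, (cx,cy)=(0.2601,-0.9656)
member 7 (3-5): L=3.5866, (cx,cy)=(0.9940,0.1096)
member 8 (4-5): L=8.1302, (cx,cy)=(0.1868,0.9824)
solve A·x = −loads:
  F[0-1] = -1888.1586 N (compression)
  F[0-2] = +807.1965 N (tension)
  F[1-2] = +1792.6366 N (tension)
  F[1-3] = -907.9303 N (compression)
  F[2-3] = +1949.5320 N (tension)
  F[2-4] = +491.2538 N (tension)
  F[3-4] = -1888.3720 N (compression)
  F[3-5] = +0.0000 N (tension)
  F[4-5] = -0.0000 N (compression)
  Rx@0 = -322.3100 N
  Ry@0 = +1824.8364 N
  Ry@4 = +1823.3536 N

-907.930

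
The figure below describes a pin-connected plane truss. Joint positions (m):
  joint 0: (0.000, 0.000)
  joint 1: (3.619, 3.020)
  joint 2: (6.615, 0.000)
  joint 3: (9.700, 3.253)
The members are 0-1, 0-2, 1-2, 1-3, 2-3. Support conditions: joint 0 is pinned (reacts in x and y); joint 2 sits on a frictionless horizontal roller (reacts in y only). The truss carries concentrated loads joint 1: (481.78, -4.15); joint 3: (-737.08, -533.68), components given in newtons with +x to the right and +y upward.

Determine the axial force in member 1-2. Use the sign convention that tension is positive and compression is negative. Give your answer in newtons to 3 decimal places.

N=4 nodes, M=5 members, R=3 reactions → 2N=8, M+R=8
member 0 (0-1): L=4.7136, (cx,cy)=(0.7678,0.6407)
member 1 (0-2): L=6.6150, (cx,cy)=(1.0000,0.0000)
member 2 (1-2): L=4.2540, (cx,cy)=(0.7043,-0.7099)
member 3 (1-3): L=6.0855, (cx,cy)=(0.9993,0.0383)
member 4 (2-3): L=4.4832, (cx,cy)=(0.6881,0.7256)
solve A·x = −loads:
  F[0-1] = +163.0910 N (tension)
  F[0-2] = -380.5191 N (compression)
  F[1-2] = -165.9712 N (compression)
  F[1-3] = -239.8466 N (compression)
  F[2-3] = -722.8505 N (compression)
  Rx@0 = +255.3000 N
  Ry@0 = -104.4934 N
  Ry@2 = +642.3234 N

-165.971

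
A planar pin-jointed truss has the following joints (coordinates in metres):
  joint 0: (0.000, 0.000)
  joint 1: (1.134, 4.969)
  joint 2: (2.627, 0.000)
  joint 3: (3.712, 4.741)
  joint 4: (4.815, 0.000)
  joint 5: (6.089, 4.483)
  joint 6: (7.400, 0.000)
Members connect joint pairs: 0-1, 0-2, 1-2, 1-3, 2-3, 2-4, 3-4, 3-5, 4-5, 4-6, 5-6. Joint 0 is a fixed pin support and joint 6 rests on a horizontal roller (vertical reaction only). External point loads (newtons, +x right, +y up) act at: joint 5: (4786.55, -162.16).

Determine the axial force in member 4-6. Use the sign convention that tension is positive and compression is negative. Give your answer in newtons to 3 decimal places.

887.016

N=7 nodes, M=11 members, R=3 reactions → 2N=14, M+R=14
member 0 (0-1): L=5.0968, (cx,cy)=(0.2225,0.9749)
member 1 (0-2): L=2.6270, (cx,cy)=(1.0000,0.0000)
member 2 (1-2): L=5.1884, (cx,cy)=(0.2878,-0.9577)
member 3 (1-3): L=2.5881, (cx,cy)=(0.9961,-0.0881)
member 4 (2-3): L=4.8636, (cx,cy)=(0.2231,0.9748)
member 5 (2-4): L=2.1880, (cx,cy)=(1.0000,0.0000)
member 6 (3-4): L=4.8676, (cx,cy)=(0.2266,-0.9740)
member 7 (3-5): L=2.3910, (cx,cy)=(0.9942,-0.1079)
member 8 (4-5): L=4.6605, (cx,cy)=(0.2734,0.9619)
member 9 (4-6): L=2.5850, (cx,cy)=(1.0000,0.0000)
member 10 (5-6): L=4.6708, (cx,cy)=(0.2807,-0.9598)
solve A·x = −loads:
  F[0-1] = +2944.8304 N (tension)
  F[0-2] = +4131.3415 N (tension)
  F[1-2] = -3141.8037 N (compression)
  F[1-3] = +1565.3631 N (tension)
  F[2-3] = +3086.7083 N (tension)
  F[2-4] = +2538.6681 N (tension)
  F[3-4] = -3281.0450 N (compression)
  F[3-5] = +3008.9344 N (tension)
  F[4-5] = +3322.2370 N (tension)
  F[4-6] = +887.0160 N (tension)
  F[5-6] = -3160.2134 N (compression)
  Rx@0 = -4786.5500 N
  Ry@0 = -2871.0151 N
  Ry@6 = +3033.1751 N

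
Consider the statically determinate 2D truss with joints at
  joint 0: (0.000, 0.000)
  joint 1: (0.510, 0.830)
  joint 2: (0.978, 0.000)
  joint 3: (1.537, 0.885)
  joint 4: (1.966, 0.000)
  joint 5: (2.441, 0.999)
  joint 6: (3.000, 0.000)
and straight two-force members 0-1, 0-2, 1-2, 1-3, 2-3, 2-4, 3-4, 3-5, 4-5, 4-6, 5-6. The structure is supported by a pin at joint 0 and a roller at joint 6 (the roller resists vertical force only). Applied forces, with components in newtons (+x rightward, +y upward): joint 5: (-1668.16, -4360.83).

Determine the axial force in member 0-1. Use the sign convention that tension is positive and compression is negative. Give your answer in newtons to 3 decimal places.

-1605.690

N=7 nodes, M=11 members, R=3 reactions → 2N=14, M+R=14
member 0 (0-1): L=0.9742, (cx,cy)=(0.5235,0.8520)
member 1 (0-2): L=0.9780, (cx,cy)=(1.0000,0.0000)
member 2 (1-2): L=0.9529, (cx,cy)=(0.4912,-0.8711)
member 3 (1-3): L=1.0285, (cx,cy)=(0.9986,0.0535)
member 4 (2-3): L=1.0468, (cx,cy)=(0.5340,0.8455)
member 5 (2-4): L=0.9880, (cx,cy)=(1.0000,0.0000)
member 6 (3-4): L=0.9835, (cx,cy)=(0.4362,-0.8999)
member 7 (3-5): L=0.9112, (cx,cy)=(0.9921,0.1251)
member 8 (4-5): L=1.1062, (cx,cy)=(0.4294,0.9031)
member 9 (4-6): L=1.0340, (cx,cy)=(1.0000,0.0000)
member 10 (5-6): L=1.1448, (cx,cy)=(0.4883,-0.8727)
solve A·x = −loads:
  F[0-1] = -1605.6905 N (compression)
  F[0-2] = -827.5416 N (compression)
  F[1-2] = +1474.3537 N (tension)
  F[1-3] = -1567.0011 N (compression)
  F[2-3] = -1519.0035 N (compression)
  F[2-4] = +707.7906 N (tension)
  F[3-4] = +1118.9553 N (tension)
  F[3-5] = -2886.7207 N (compression)
  F[4-5] = -1114.9154 N (compression)
  F[4-6] = +1674.6301 N (tension)
  F[5-6] = -3429.4353 N (compression)
  Rx@0 = +1668.1600 N
  Ry@0 = +1368.0653 N
  Ry@6 = +2992.7647 N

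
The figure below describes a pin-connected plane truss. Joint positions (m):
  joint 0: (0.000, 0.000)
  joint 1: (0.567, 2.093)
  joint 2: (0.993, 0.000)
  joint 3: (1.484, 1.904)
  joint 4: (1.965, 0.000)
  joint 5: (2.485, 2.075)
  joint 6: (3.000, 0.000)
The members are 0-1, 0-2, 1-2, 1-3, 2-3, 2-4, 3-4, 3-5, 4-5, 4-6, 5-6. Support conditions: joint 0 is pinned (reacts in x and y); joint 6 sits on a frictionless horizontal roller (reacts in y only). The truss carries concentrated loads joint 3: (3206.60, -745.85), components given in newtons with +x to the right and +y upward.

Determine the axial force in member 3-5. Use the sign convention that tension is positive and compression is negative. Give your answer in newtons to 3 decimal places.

-1270.918

N=7 nodes, M=11 members, R=3 reactions → 2N=14, M+R=14
member 0 (0-1): L=2.1684, (cx,cy)=(0.2615,0.9652)
member 1 (0-2): L=0.9930, (cx,cy)=(1.0000,0.0000)
member 2 (1-2): L=2.1359, (cx,cy)=(0.1994,-0.9799)
member 3 (1-3): L=0.9363, (cx,cy)=(0.9794,-0.2019)
member 4 (2-3): L=1.9663, (cx,cy)=(0.2497,0.9683)
member 5 (2-4): L=0.9720, (cx,cy)=(1.0000,0.0000)
member 6 (3-4): L=1.9638, (cx,cy)=(0.2449,-0.9695)
member 7 (3-5): L=1.0155, (cx,cy)=(0.9857,0.1684)
member 8 (4-5): L=2.1392, (cx,cy)=(0.2431,0.9700)
member 9 (4-6): L=1.0350, (cx,cy)=(1.0000,0.0000)
member 10 (5-6): L=2.1380, (cx,cy)=(0.2409,-0.9706)
solve A·x = −loads:
  F[0-1] = +1717.9891 N (tension)
  F[0-2] = +2757.3834 N (tension)
  F[1-2] = -1864.9373 N (compression)
  F[1-3] = +838.4317 N (tension)
  F[2-3] = +1887.2547 N (tension)
  F[2-4] = +1914.1644 N (tension)
  F[3-4] = -2700.3296 N (compression)
  F[3-5] = -1270.9176 N (compression)
  F[4-5] = +2699.0368 N (tension)
  F[4-6] = +596.6726 N (tension)
  F[5-6] = -2477.0077 N (compression)
  Rx@0 = -3206.6000 N
  Ry@0 = -1658.2193 N
  Ry@6 = +2404.0693 N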